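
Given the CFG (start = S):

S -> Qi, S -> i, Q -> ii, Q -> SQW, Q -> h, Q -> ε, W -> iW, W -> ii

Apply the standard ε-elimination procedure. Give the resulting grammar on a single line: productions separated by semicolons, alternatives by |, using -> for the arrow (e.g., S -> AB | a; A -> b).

Nullable set: {Q}.
S -> Qi: Q nullable, giving Qi | i.
Drop Q -> ε.
Q -> SQW: Q nullable, giving SQW | SW.
Unchanged (no nullable symbols): S -> i; Q -> h; Q -> ii; W -> iW; W -> ii.

S -> i | Qi; Q -> h | SW | ii | SQW; W -> iW | ii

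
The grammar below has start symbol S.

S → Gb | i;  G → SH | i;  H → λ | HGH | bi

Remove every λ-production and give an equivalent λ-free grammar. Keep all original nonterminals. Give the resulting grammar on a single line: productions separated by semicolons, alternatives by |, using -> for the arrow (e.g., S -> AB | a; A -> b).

Nullable set: {H}.
G -> SH: H nullable, giving S | SH.
Drop H -> λ.
H -> HGH: H, H nullable, giving G | GH | HG | HGH.
Unchanged (no nullable symbols): S -> Gb; S -> i; G -> i; H -> bi.

S -> i | Gb; G -> S | i | SH; H -> G | GH | HG | bi | HGH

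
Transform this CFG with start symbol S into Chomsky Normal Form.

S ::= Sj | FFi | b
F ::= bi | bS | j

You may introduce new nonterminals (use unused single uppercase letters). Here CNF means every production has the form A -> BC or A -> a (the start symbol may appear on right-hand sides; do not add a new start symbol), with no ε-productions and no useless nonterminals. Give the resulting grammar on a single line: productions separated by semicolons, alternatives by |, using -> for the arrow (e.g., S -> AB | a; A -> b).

No ε-productions.
No unit productions to eliminate.
TERM: introduce A -> b, B -> i, C -> j and substitute in every rule of length ≥2.
BIN: S -> FFB becomes S -> FD, D -> FB.

S -> b | FD | SC; A -> b; B -> i; C -> j; D -> FB; F -> j | AB | AS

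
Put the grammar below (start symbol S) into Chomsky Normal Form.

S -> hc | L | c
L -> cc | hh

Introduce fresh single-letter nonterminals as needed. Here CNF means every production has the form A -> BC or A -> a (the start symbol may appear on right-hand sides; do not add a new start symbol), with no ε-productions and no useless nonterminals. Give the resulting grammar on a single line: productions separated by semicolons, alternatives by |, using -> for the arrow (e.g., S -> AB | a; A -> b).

S -> c | AA | BA | BB; A -> c; B -> h

No ε-productions.
After unit-elimination: S -> c | cc | hc | hh; L -> cc | hh.
TERM: introduce A -> c, B -> h and substitute in every rule of length ≥2.
Drop unreachable/unproductive: L.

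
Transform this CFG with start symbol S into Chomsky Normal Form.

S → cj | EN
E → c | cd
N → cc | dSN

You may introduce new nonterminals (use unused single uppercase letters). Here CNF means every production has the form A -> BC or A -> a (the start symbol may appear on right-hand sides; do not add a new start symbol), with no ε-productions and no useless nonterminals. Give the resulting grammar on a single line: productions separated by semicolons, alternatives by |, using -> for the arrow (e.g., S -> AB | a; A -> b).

S -> AC | EN; A -> c; B -> d; C -> j; D -> SN; E -> c | AB; N -> AA | BD

No ε-productions.
No unit productions to eliminate.
TERM: introduce A -> c, B -> d, C -> j and substitute in every rule of length ≥2.
BIN: N -> BSN becomes N -> BD, D -> SN.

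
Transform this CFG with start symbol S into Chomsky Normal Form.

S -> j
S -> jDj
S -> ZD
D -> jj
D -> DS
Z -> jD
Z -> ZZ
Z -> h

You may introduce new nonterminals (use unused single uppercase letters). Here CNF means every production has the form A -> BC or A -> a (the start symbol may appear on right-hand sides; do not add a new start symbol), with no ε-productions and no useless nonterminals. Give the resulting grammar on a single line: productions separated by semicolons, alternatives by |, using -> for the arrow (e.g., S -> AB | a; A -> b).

S -> j | AB | ZD; A -> j; B -> DA; D -> AA | DS; Z -> h | AD | ZZ

No ε-productions.
No unit productions to eliminate.
TERM: introduce A -> j and substitute in every rule of length ≥2.
BIN: S -> ADA becomes S -> AB, B -> DA.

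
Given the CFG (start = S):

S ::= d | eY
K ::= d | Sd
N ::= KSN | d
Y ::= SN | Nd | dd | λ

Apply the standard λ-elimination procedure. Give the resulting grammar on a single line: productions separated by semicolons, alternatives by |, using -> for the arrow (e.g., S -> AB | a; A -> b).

Nullable set: {Y}.
S -> eY: Y nullable, giving e | eY.
Drop Y -> λ.
Unchanged (no nullable symbols): S -> d; K -> Sd; K -> d; N -> KSN; N -> d; Y -> Nd; Y -> SN; Y -> dd.

S -> d | e | eY; K -> d | Sd; N -> d | KSN; Y -> Nd | SN | dd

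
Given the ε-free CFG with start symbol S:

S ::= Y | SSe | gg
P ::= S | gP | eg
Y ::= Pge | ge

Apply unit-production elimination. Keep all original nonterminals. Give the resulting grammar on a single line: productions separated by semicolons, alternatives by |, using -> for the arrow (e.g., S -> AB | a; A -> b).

Unit productions: P->S, S->Y.
Unit pairs (A ⇒* B via units): (P,S), (P,Y), (S,Y).
S: inherits non-unit rules of {S, Y} → Pge | SSe | ge | gg.
P: inherits non-unit rules of {P, S, Y} → Pge | SSe | eg | gP | ge | gg.
Y: inherits non-unit rules of {Y} → Pge | ge.

S -> ge | gg | Pge | SSe; P -> eg | gP | ge | gg | Pge | SSe; Y -> ge | Pge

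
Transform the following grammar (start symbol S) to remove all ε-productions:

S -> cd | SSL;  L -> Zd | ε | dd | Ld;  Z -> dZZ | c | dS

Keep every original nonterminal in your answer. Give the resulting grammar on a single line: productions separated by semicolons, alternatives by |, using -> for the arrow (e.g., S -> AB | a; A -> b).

S -> SS | cd | SSL; L -> d | Ld | Zd | dd; Z -> c | dS | dZZ

Nullable set: {L}.
S -> SSL: L nullable, giving SS | SSL.
Drop L -> ε.
L -> Ld: L nullable, giving Ld | d.
Unchanged (no nullable symbols): S -> cd; L -> Zd; L -> dd; Z -> c; Z -> dS; Z -> dZZ.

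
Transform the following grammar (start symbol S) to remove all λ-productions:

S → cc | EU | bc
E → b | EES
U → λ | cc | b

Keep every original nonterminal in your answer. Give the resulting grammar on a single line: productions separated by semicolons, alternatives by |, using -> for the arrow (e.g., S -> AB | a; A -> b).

Nullable set: {U}.
S -> EU: U nullable, giving E | EU.
Drop U -> λ.
Unchanged (no nullable symbols): S -> bc; S -> cc; E -> EES; E -> b; U -> b; U -> cc.

S -> E | EU | bc | cc; E -> b | EES; U -> b | cc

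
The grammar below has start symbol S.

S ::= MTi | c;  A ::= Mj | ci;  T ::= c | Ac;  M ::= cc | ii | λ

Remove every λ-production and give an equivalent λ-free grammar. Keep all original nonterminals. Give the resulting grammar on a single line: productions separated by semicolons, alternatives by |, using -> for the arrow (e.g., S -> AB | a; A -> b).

Nullable set: {M}.
S -> MTi: M nullable, giving MTi | Ti.
A -> Mj: M nullable, giving Mj | j.
Drop M -> λ.
Unchanged (no nullable symbols): S -> c; A -> ci; M -> cc; M -> ii; T -> Ac; T -> c.

S -> c | Ti | MTi; A -> j | Mj | ci; M -> cc | ii; T -> c | Ac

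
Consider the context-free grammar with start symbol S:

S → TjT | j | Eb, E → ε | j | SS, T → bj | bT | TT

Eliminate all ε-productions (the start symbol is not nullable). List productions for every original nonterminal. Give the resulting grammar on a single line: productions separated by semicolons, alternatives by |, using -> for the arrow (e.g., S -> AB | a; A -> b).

S -> b | j | Eb | TjT; E -> j | SS; T -> TT | bT | bj

Nullable set: {E}.
S -> Eb: E nullable, giving Eb | b.
Drop E -> ε.
Unchanged (no nullable symbols): S -> TjT; S -> j; E -> SS; E -> j; T -> TT; T -> bT; T -> bj.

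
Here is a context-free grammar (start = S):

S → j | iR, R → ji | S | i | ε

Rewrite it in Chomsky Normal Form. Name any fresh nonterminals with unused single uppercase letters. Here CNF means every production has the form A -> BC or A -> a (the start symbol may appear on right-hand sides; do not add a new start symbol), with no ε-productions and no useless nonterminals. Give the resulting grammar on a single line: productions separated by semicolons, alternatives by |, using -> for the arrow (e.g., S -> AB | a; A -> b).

Nullable: {R}; after ε-elimination: S -> i | j | iR; R -> S | i | ji.
After unit-elimination: S -> i | j | iR; R -> i | j | iR | ji.
TERM: introduce A -> i, B -> j and substitute in every rule of length ≥2.

S -> i | j | AR; A -> i; B -> j; R -> i | j | AR | BA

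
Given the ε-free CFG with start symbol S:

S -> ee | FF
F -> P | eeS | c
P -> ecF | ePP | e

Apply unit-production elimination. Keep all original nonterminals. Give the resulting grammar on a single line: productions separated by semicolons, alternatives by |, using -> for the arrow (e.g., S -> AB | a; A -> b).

Unit productions: F->P.
Unit pairs (A ⇒* B via units): (F,P).
S: inherits non-unit rules of {S} → FF | ee.
F: inherits non-unit rules of {F, P} → c | e | ePP | ecF | eeS.
P: inherits non-unit rules of {P} → e | ePP | ecF.

S -> FF | ee; F -> c | e | ePP | ecF | eeS; P -> e | ePP | ecF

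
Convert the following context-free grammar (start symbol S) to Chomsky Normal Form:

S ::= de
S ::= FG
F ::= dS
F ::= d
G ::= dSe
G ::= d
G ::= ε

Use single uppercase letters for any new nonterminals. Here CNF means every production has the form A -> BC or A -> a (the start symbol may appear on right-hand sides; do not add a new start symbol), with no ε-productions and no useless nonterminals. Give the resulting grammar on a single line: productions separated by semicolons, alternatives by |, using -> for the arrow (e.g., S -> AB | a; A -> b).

S -> d | AB | AS | FG; A -> d; B -> e; C -> SB; F -> d | AS; G -> d | AC

Nullable: {G}; after ε-elimination: S -> F | FG | de; F -> d | dS; G -> d | dSe.
After unit-elimination: S -> d | FG | dS | de; F -> d | dS; G -> d | dSe.
TERM: introduce A -> d, B -> e and substitute in every rule of length ≥2.
BIN: G -> ASB becomes G -> AC, C -> SB.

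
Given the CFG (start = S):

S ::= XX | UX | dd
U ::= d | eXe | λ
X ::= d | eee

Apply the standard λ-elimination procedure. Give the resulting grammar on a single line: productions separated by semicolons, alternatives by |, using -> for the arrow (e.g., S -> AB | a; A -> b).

Nullable set: {U}.
S -> UX: U nullable, giving UX | X.
Drop U -> λ.
Unchanged (no nullable symbols): S -> XX; S -> dd; U -> d; U -> eXe; X -> d; X -> eee.

S -> X | UX | XX | dd; U -> d | eXe; X -> d | eee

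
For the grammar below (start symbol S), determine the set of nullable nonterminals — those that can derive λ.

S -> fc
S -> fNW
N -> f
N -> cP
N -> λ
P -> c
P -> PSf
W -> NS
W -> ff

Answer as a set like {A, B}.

Directly nullable (have an ε-rule): {N}.
Not nullable: P, S, W — each has a terminal in every rule's right-hand side or depends on a non-nullable symbol.

{N}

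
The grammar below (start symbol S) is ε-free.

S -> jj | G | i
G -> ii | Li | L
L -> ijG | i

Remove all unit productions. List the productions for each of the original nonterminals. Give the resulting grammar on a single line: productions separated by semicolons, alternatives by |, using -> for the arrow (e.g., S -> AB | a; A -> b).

Unit productions: G->L, S->G.
Unit pairs (A ⇒* B via units): (G,L), (S,G), (S,L).
S: inherits non-unit rules of {G, L, S} → Li | i | ii | ijG | jj.
G: inherits non-unit rules of {G, L} → Li | i | ii | ijG.
L: inherits non-unit rules of {L} → i | ijG.

S -> i | Li | ii | jj | ijG; G -> i | Li | ii | ijG; L -> i | ijG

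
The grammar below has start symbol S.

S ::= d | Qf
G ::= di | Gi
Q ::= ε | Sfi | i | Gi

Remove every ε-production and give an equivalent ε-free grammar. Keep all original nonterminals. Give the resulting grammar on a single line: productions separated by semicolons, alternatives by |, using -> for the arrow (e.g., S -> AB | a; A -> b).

S -> d | f | Qf; G -> Gi | di; Q -> i | Gi | Sfi

Nullable set: {Q}.
S -> Qf: Q nullable, giving Qf | f.
Drop Q -> ε.
Unchanged (no nullable symbols): S -> d; G -> Gi; G -> di; Q -> Gi; Q -> Sfi; Q -> i.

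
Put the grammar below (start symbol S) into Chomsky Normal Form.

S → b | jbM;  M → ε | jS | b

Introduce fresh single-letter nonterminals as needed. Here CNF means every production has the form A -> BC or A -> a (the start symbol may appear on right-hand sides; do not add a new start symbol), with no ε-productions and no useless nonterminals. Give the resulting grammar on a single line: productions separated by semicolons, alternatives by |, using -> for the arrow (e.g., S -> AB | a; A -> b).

Nullable: {M}; after ε-elimination: S -> b | jb | jbM; M -> b | jS.
No unit productions to eliminate.
TERM: introduce B -> b, A -> j and substitute in every rule of length ≥2.
BIN: S -> ABM becomes S -> AC, C -> BM.

S -> b | AB | AC; A -> j; B -> b; C -> BM; M -> b | AS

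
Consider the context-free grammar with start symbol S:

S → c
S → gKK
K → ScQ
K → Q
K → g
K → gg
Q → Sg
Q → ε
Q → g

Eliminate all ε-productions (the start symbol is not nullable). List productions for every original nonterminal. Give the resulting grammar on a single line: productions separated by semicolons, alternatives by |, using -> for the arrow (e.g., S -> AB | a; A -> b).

S -> c | g | gK | gKK; K -> Q | g | Sc | gg | ScQ; Q -> g | Sg

Nullable set: {K, Q}.
S -> gKK: K, K nullable, giving g | gK | gKK.
K -> Q: Q nullable, giving Q.
K -> ScQ: Q nullable, giving Sc | ScQ.
Drop Q -> ε.
Unchanged (no nullable symbols): S -> c; K -> g; K -> gg; Q -> Sg; Q -> g.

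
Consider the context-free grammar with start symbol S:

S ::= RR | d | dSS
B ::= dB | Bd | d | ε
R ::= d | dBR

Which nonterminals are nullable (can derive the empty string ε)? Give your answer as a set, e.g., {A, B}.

Directly nullable (have an ε-rule): {B}.
Not nullable: R, S — each has a terminal in every rule's right-hand side or depends on a non-nullable symbol.

{B}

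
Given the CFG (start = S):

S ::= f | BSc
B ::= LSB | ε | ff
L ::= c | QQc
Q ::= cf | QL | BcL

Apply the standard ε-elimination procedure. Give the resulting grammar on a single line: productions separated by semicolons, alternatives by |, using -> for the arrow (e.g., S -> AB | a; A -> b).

Nullable set: {B}.
S -> BSc: B nullable, giving BSc | Sc.
Drop B -> ε.
B -> LSB: B nullable, giving LS | LSB.
Q -> BcL: B nullable, giving BcL | cL.
Unchanged (no nullable symbols): S -> f; B -> ff; L -> QQc; L -> c; Q -> QL; Q -> cf.

S -> f | Sc | BSc; B -> LS | ff | LSB; L -> c | QQc; Q -> QL | cL | cf | BcL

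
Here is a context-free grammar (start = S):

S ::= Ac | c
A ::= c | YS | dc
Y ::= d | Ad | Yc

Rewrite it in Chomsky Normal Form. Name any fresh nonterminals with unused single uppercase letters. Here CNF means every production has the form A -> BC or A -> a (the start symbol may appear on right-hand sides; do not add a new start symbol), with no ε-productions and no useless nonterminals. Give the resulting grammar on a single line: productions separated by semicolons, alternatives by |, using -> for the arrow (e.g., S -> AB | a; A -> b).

S -> c | AC; A -> c | BC | YS; B -> d; C -> c; Y -> d | AB | YC

No ε-productions.
No unit productions to eliminate.
TERM: introduce C -> c, B -> d and substitute in every rule of length ≥2.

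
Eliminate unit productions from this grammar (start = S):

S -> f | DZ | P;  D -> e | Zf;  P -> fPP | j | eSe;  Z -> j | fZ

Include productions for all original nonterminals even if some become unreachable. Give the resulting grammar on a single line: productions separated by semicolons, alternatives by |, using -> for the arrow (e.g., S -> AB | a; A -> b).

Unit productions: S->P.
Unit pairs (A ⇒* B via units): (S,P).
S: inherits non-unit rules of {P, S} → DZ | eSe | f | fPP | j.
D: inherits non-unit rules of {D} → Zf | e.
P: inherits non-unit rules of {P} → eSe | fPP | j.
Z: inherits non-unit rules of {Z} → fZ | j.

S -> f | j | DZ | eSe | fPP; D -> e | Zf; P -> j | eSe | fPP; Z -> j | fZ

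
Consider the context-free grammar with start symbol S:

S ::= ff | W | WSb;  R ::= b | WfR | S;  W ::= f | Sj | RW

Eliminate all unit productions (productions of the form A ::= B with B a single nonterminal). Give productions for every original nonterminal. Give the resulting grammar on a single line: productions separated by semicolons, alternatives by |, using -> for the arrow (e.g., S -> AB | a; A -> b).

S -> f | RW | Sj | ff | WSb; R -> b | f | RW | Sj | ff | WSb | WfR; W -> f | RW | Sj

Unit productions: R->S, S->W.
Unit pairs (A ⇒* B via units): (R,S), (R,W), (S,W).
S: inherits non-unit rules of {S, W} → RW | Sj | WSb | f | ff.
R: inherits non-unit rules of {R, S, W} → RW | Sj | WSb | WfR | b | f | ff.
W: inherits non-unit rules of {W} → RW | Sj | f.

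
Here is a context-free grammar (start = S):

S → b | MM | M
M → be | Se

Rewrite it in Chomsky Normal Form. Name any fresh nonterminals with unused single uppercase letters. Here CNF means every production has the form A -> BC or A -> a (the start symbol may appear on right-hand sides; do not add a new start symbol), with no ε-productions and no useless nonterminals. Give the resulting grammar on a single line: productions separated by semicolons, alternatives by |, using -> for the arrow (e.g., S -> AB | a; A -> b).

No ε-productions.
After unit-elimination: S -> b | MM | Se | be; M -> Se | be.
TERM: introduce B -> b, A -> e and substitute in every rule of length ≥2.

S -> b | BA | MM | SA; A -> e; B -> b; M -> BA | SA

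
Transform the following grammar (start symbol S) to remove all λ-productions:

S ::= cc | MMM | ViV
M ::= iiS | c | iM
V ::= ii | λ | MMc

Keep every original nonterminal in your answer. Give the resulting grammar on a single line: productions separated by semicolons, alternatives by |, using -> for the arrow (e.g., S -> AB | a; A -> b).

Nullable set: {V}.
S -> ViV: V, V nullable, giving Vi | ViV | i | iV.
Drop V -> λ.
Unchanged (no nullable symbols): S -> MMM; S -> cc; M -> c; M -> iM; M -> iiS; V -> MMc; V -> ii.

S -> i | Vi | cc | iV | MMM | ViV; M -> c | iM | iiS; V -> ii | MMc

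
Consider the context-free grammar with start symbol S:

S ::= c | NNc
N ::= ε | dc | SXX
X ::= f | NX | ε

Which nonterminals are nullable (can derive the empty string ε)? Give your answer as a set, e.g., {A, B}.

Directly nullable (have an ε-rule): {N, X}.
Not nullable: S — each has a terminal in every rule's right-hand side or depends on a non-nullable symbol.

{N, X}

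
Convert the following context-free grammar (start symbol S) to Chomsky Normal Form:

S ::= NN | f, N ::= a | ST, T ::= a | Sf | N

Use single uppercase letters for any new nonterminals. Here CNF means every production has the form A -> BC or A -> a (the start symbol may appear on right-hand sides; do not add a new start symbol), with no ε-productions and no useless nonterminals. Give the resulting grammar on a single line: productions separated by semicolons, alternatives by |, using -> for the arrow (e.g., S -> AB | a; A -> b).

S -> f | NN; A -> f; N -> a | ST; T -> a | SA | ST

No ε-productions.
After unit-elimination: S -> f | NN; N -> a | ST; T -> a | ST | Sf.
TERM: introduce A -> f and substitute in every rule of length ≥2.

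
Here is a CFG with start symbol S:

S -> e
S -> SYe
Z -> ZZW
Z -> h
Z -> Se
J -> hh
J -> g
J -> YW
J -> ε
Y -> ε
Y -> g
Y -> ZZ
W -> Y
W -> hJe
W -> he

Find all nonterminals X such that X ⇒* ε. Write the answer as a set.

{J, W, Y}

Directly nullable (have an ε-rule): {J, Y}.
W is nullable via W -> Y (every symbol on the right is already known nullable).
Not nullable: S, Z — each has a terminal in every rule's right-hand side or depends on a non-nullable symbol.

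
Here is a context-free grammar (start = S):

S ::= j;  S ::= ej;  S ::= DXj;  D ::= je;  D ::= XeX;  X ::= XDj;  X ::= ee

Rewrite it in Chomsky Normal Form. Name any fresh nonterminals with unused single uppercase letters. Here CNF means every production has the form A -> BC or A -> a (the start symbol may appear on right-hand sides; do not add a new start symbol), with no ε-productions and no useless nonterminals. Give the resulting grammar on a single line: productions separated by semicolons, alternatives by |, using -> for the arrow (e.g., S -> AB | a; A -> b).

S -> j | AB | DE; A -> e; B -> j; C -> AX; D -> BA | XC; E -> XB; F -> DB; X -> AA | XF

No ε-productions.
No unit productions to eliminate.
TERM: introduce A -> e, B -> j and substitute in every rule of length ≥2.
BIN: D -> XAX becomes D -> XC, C -> AX; S -> DXB becomes S -> DE, E -> XB; X -> XDB becomes X -> XF, F -> DB.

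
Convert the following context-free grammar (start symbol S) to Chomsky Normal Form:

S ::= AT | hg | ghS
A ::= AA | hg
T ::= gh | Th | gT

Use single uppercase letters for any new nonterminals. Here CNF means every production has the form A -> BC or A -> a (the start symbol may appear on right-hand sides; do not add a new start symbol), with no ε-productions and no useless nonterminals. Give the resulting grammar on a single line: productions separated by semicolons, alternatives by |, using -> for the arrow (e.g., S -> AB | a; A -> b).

No ε-productions.
No unit productions to eliminate.
TERM: introduce C -> g, B -> h and substitute in every rule of length ≥2.
BIN: S -> CBS becomes S -> CD, D -> BS.

S -> AT | BC | CD; A -> AA | BC; B -> h; C -> g; D -> BS; T -> CB | CT | TB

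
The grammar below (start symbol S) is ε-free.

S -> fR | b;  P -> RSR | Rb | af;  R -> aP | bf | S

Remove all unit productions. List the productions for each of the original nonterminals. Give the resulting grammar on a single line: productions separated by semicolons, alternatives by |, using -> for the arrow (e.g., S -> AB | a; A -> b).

Unit productions: R->S.
Unit pairs (A ⇒* B via units): (R,S).
S: inherits non-unit rules of {S} → b | fR.
P: inherits non-unit rules of {P} → RSR | Rb | af.
R: inherits non-unit rules of {R, S} → aP | b | bf | fR.

S -> b | fR; P -> Rb | af | RSR; R -> b | aP | bf | fR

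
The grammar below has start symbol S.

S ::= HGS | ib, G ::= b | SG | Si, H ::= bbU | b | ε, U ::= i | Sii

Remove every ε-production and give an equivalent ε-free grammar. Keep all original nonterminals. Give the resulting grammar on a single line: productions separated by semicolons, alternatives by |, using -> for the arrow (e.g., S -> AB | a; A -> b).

Nullable set: {H}.
S -> HGS: H nullable, giving GS | HGS.
Drop H -> ε.
Unchanged (no nullable symbols): S -> ib; G -> SG; G -> Si; G -> b; H -> b; H -> bbU; U -> Sii; U -> i.

S -> GS | ib | HGS; G -> b | SG | Si; H -> b | bbU; U -> i | Sii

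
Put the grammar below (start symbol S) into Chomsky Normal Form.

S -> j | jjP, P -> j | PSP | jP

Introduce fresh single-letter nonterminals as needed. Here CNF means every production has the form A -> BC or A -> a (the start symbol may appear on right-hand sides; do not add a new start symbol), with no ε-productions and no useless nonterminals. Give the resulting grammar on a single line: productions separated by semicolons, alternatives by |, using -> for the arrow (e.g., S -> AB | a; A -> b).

No ε-productions.
No unit productions to eliminate.
TERM: introduce A -> j and substitute in every rule of length ≥2.
BIN: P -> PSP becomes P -> PB, B -> SP; S -> AAP becomes S -> AC, C -> AP.

S -> j | AC; A -> j; B -> SP; C -> AP; P -> j | AP | PB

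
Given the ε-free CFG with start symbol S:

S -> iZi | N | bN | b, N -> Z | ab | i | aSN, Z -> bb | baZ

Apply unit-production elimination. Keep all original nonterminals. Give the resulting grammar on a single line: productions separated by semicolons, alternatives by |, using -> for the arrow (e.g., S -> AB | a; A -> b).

S -> b | i | ab | bN | bb | aSN | baZ | iZi; N -> i | ab | bb | aSN | baZ; Z -> bb | baZ

Unit productions: N->Z, S->N.
Unit pairs (A ⇒* B via units): (N,Z), (S,N), (S,Z).
S: inherits non-unit rules of {N, S, Z} → aSN | ab | b | bN | baZ | bb | i | iZi.
N: inherits non-unit rules of {N, Z} → aSN | ab | baZ | bb | i.
Z: inherits non-unit rules of {Z} → baZ | bb.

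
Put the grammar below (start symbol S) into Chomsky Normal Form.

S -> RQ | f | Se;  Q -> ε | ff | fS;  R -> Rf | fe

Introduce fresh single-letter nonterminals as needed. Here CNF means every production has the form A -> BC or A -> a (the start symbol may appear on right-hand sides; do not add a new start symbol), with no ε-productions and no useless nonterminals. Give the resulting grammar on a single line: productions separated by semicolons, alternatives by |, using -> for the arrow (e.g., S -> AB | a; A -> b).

Nullable: {Q}; after ε-elimination: S -> R | f | RQ | Se; Q -> fS | ff; R -> Rf | fe.
After unit-elimination: S -> f | RQ | Rf | Se | fe; Q -> fS | ff; R -> Rf | fe.
TERM: introduce B -> e, A -> f and substitute in every rule of length ≥2.

S -> f | AB | RA | RQ | SB; A -> f; B -> e; Q -> AA | AS; R -> AB | RA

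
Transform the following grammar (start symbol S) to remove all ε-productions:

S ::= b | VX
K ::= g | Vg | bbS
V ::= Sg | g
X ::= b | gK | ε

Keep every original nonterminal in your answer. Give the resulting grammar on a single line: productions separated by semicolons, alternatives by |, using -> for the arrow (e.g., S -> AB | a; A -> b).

Nullable set: {X}.
S -> VX: X nullable, giving V | VX.
Drop X -> ε.
Unchanged (no nullable symbols): S -> b; K -> Vg; K -> bbS; K -> g; V -> Sg; V -> g; X -> b; X -> gK.

S -> V | b | VX; K -> g | Vg | bbS; V -> g | Sg; X -> b | gK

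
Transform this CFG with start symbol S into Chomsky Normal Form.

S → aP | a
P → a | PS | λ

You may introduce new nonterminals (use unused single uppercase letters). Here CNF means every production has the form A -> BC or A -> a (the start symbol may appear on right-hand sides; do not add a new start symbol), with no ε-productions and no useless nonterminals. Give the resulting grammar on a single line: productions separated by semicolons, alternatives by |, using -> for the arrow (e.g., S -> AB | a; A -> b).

Nullable: {P}; after ε-elimination: S -> a | aP; P -> S | a | PS.
After unit-elimination: S -> a | aP; P -> a | PS | aP.
TERM: introduce A -> a and substitute in every rule of length ≥2.

S -> a | AP; A -> a; P -> a | AP | PS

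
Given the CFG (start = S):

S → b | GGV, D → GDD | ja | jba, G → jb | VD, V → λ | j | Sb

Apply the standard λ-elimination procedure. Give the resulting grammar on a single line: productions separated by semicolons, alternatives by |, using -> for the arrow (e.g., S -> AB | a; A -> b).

S -> b | GG | GGV; D -> ja | GDD | jba; G -> D | VD | jb; V -> j | Sb

Nullable set: {V}.
S -> GGV: V nullable, giving GG | GGV.
G -> VD: V nullable, giving D | VD.
Drop V -> λ.
Unchanged (no nullable symbols): S -> b; D -> GDD; D -> ja; D -> jba; G -> jb; V -> Sb; V -> j.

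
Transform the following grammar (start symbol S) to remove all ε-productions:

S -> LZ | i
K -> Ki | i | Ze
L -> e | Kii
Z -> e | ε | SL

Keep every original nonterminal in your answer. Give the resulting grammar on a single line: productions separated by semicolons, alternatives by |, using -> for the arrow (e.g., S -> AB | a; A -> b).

S -> L | i | LZ; K -> e | i | Ki | Ze; L -> e | Kii; Z -> e | SL

Nullable set: {Z}.
S -> LZ: Z nullable, giving L | LZ.
K -> Ze: Z nullable, giving Ze | e.
Drop Z -> ε.
Unchanged (no nullable symbols): S -> i; K -> Ki; K -> i; L -> Kii; L -> e; Z -> SL; Z -> e.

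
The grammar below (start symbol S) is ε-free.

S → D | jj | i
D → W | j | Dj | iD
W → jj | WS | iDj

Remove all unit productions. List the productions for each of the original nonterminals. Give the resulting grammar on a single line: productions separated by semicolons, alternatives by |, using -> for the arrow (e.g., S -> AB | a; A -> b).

S -> i | j | Dj | WS | iD | jj | iDj; D -> j | Dj | WS | iD | jj | iDj; W -> WS | jj | iDj

Unit productions: D->W, S->D.
Unit pairs (A ⇒* B via units): (D,W), (S,D), (S,W).
S: inherits non-unit rules of {D, S, W} → Dj | WS | i | iD | iDj | j | jj.
D: inherits non-unit rules of {D, W} → Dj | WS | iD | iDj | j | jj.
W: inherits non-unit rules of {W} → WS | iDj | jj.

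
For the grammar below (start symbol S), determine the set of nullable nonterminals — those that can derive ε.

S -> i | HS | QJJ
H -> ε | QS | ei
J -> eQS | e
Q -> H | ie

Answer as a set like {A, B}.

Directly nullable (have an ε-rule): {H}.
Q is nullable via Q -> H (every symbol on the right is already known nullable).
Not nullable: J, S — each has a terminal in every rule's right-hand side or depends on a non-nullable symbol.

{H, Q}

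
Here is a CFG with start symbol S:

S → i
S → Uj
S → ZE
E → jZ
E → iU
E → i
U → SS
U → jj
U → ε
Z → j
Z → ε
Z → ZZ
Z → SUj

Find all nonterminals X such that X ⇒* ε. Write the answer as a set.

Directly nullable (have an ε-rule): {U, Z}.
Not nullable: E, S — each has a terminal in every rule's right-hand side or depends on a non-nullable symbol.

{U, Z}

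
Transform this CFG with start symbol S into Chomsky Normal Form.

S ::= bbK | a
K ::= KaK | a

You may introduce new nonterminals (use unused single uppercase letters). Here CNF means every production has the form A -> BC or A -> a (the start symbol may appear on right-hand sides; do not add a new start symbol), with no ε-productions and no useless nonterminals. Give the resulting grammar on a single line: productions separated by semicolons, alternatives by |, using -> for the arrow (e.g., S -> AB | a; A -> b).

S -> a | BD; A -> a; B -> b; C -> AK; D -> BK; K -> a | KC

No ε-productions.
No unit productions to eliminate.
TERM: introduce A -> a, B -> b and substitute in every rule of length ≥2.
BIN: K -> KAK becomes K -> KC, C -> AK; S -> BBK becomes S -> BD, D -> BK.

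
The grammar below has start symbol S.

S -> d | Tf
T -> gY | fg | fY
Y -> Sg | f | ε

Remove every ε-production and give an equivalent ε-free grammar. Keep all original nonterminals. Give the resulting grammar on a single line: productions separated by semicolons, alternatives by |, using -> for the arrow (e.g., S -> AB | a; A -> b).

Nullable set: {Y}.
T -> fY: Y nullable, giving f | fY.
T -> gY: Y nullable, giving g | gY.
Drop Y -> ε.
Unchanged (no nullable symbols): S -> Tf; S -> d; T -> fg; Y -> Sg; Y -> f.

S -> d | Tf; T -> f | g | fY | fg | gY; Y -> f | Sg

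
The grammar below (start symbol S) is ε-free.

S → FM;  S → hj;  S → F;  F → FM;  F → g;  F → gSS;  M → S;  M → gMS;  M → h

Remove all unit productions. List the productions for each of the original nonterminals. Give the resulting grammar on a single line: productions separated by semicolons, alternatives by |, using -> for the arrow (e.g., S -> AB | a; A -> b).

S -> g | FM | hj | gSS; F -> g | FM | gSS; M -> g | h | FM | hj | gMS | gSS

Unit productions: M->S, S->F.
Unit pairs (A ⇒* B via units): (M,F), (M,S), (S,F).
S: inherits non-unit rules of {F, S} → FM | g | gSS | hj.
F: inherits non-unit rules of {F} → FM | g | gSS.
M: inherits non-unit rules of {F, M, S} → FM | g | gMS | gSS | h | hj.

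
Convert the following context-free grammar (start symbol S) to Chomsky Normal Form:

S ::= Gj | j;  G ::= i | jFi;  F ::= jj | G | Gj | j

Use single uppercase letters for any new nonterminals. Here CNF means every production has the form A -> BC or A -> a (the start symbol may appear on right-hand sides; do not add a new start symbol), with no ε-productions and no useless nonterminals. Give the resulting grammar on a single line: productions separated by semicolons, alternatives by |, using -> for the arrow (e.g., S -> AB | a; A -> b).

No ε-productions.
After unit-elimination: S -> j | Gj; F -> i | j | Gj | jj | jFi; G -> i | jFi.
TERM: introduce B -> i, A -> j and substitute in every rule of length ≥2.
BIN: F -> AFB becomes F -> AC, C -> FB; G -> AFB becomes G -> AD, D -> FB.

S -> j | GA; A -> j; B -> i; C -> FB; D -> FB; F -> i | j | AA | AC | GA; G -> i | AD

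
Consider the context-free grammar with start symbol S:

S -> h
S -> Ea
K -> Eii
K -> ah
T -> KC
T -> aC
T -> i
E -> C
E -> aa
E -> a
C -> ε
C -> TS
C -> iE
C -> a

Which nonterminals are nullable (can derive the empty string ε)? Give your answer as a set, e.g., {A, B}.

Directly nullable (have an ε-rule): {C}.
E is nullable via E -> C (every symbol on the right is already known nullable).
Not nullable: K, S, T — each has a terminal in every rule's right-hand side or depends on a non-nullable symbol.

{C, E}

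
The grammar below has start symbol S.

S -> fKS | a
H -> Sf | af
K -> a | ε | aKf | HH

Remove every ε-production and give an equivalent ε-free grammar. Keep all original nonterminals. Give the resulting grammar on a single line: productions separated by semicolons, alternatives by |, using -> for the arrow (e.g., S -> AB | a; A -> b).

S -> a | fS | fKS; H -> Sf | af; K -> a | HH | af | aKf

Nullable set: {K}.
S -> fKS: K nullable, giving fKS | fS.
Drop K -> ε.
K -> aKf: K nullable, giving aKf | af.
Unchanged (no nullable symbols): S -> a; H -> Sf; H -> af; K -> HH; K -> a.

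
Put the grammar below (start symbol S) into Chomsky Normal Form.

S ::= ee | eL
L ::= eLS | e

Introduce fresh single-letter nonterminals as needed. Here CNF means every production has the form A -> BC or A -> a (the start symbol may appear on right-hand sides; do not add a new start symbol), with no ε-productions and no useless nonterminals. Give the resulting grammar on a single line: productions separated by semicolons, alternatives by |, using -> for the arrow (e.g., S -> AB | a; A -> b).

No ε-productions.
No unit productions to eliminate.
TERM: introduce A -> e and substitute in every rule of length ≥2.
BIN: L -> ALS becomes L -> AB, B -> LS.

S -> AA | AL; A -> e; B -> LS; L -> e | AB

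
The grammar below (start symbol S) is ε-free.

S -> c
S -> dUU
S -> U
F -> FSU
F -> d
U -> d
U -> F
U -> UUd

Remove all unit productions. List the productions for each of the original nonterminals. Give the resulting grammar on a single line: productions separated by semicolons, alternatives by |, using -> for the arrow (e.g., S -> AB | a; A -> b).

S -> c | d | FSU | UUd | dUU; F -> d | FSU; U -> d | FSU | UUd

Unit productions: S->U, U->F.
Unit pairs (A ⇒* B via units): (S,F), (S,U), (U,F).
S: inherits non-unit rules of {F, S, U} → FSU | UUd | c | d | dUU.
F: inherits non-unit rules of {F} → FSU | d.
U: inherits non-unit rules of {F, U} → FSU | UUd | d.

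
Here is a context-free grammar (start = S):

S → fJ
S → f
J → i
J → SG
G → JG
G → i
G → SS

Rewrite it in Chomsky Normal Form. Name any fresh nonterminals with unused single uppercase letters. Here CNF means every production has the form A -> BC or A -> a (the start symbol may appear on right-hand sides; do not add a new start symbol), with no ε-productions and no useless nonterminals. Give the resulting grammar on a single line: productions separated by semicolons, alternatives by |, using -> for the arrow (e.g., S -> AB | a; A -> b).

No ε-productions.
No unit productions to eliminate.
TERM: introduce A -> f and substitute in every rule of length ≥2.

S -> f | AJ; A -> f; G -> i | JG | SS; J -> i | SG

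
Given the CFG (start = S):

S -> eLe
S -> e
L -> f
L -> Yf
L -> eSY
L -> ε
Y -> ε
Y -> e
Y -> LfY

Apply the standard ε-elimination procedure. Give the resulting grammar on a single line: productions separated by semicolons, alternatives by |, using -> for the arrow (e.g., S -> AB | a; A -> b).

Nullable set: {L, Y}.
S -> eLe: L nullable, giving eLe | ee.
Drop L -> ε.
L -> Yf: Y nullable, giving Yf | f.
L -> eSY: Y nullable, giving eS | eSY.
Drop Y -> ε.
Y -> LfY: L, Y nullable, giving Lf | LfY | f | fY.
Unchanged (no nullable symbols): S -> e; L -> f; Y -> e.

S -> e | ee | eLe; L -> f | Yf | eS | eSY; Y -> e | f | Lf | fY | LfY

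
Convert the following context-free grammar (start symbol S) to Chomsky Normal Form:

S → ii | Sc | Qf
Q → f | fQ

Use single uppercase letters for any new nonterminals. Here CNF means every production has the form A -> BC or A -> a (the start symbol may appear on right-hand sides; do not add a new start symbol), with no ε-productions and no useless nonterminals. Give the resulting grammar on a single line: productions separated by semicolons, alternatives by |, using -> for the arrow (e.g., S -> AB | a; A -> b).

No ε-productions.
No unit productions to eliminate.
TERM: introduce B -> c, A -> f, C -> i and substitute in every rule of length ≥2.

S -> CC | QA | SB; A -> f; B -> c; C -> i; Q -> f | AQ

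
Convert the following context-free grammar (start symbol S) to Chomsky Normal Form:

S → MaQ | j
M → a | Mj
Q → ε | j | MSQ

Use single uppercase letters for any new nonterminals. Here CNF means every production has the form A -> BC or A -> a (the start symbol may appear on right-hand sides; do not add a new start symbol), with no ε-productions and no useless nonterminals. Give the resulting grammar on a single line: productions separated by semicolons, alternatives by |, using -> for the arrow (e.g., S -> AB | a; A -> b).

Nullable: {Q}; after ε-elimination: S -> j | Ma | MaQ; M -> a | Mj; Q -> j | MS | MSQ.
No unit productions to eliminate.
TERM: introduce B -> a, A -> j and substitute in every rule of length ≥2.
BIN: Q -> MSQ becomes Q -> MC, C -> SQ; S -> MBQ becomes S -> MD, D -> BQ.

S -> j | MB | MD; A -> j; B -> a; C -> SQ; D -> BQ; M -> a | MA; Q -> j | MC | MS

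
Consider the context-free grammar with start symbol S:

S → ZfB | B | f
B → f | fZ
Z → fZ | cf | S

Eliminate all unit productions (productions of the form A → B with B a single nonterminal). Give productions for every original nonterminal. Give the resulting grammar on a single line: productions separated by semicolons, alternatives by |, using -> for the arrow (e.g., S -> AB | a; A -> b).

S -> f | fZ | ZfB; B -> f | fZ; Z -> f | cf | fZ | ZfB

Unit productions: S->B, Z->S.
Unit pairs (A ⇒* B via units): (S,B), (Z,B), (Z,S).
S: inherits non-unit rules of {B, S} → ZfB | f | fZ.
B: inherits non-unit rules of {B} → f | fZ.
Z: inherits non-unit rules of {B, S, Z} → ZfB | cf | f | fZ.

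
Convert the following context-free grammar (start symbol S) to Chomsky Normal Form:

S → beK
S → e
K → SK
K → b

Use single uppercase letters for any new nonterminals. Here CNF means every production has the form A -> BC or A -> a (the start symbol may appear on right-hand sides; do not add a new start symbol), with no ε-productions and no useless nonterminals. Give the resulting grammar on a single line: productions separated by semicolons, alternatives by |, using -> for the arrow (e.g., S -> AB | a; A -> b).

No ε-productions.
No unit productions to eliminate.
TERM: introduce A -> b, B -> e and substitute in every rule of length ≥2.
BIN: S -> ABK becomes S -> AC, C -> BK.

S -> e | AC; A -> b; B -> e; C -> BK; K -> b | SK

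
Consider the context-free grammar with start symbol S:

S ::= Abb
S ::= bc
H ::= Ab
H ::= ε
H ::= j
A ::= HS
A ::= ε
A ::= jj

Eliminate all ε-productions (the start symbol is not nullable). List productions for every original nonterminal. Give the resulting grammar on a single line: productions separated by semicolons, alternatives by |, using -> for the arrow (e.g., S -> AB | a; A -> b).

S -> bb | bc | Abb; A -> S | HS | jj; H -> b | j | Ab

Nullable set: {A, H}.
S -> Abb: A nullable, giving Abb | bb.
Drop A -> ε.
A -> HS: H nullable, giving HS | S.
Drop H -> ε.
H -> Ab: A nullable, giving Ab | b.
Unchanged (no nullable symbols): S -> bc; A -> jj; H -> j.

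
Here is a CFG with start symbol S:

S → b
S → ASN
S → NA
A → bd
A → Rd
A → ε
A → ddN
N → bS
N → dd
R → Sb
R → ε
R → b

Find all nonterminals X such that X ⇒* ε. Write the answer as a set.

{A, R}

Directly nullable (have an ε-rule): {A, R}.
Not nullable: N, S — each has a terminal in every rule's right-hand side or depends on a non-nullable symbol.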